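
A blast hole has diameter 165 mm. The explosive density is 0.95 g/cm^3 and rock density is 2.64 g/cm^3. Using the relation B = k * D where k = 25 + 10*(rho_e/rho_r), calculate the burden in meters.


First, compute k:
rho_e / rho_r = 0.95 / 2.64 = 0.3598484848
k = 25 + 10 * 0.3598484848 = 28.59848485
Then, compute burden:
B = k * D / 1000 = 28.59848485 * 165 / 1000
= 4718.75 / 1000
= 4.7188 m

4.7188 m


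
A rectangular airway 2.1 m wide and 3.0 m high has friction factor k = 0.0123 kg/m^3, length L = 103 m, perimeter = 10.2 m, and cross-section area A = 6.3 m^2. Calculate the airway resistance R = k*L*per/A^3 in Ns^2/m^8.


0.0517 Ns^2/m^8

Compute the numerator:
k * L * per = 0.0123 * 103 * 10.2
= 12.92238
Compute the denominator:
A^3 = 6.3^3 = 250.047
Resistance:
R = 12.92238 / 250.047
= 0.0517 Ns^2/m^8


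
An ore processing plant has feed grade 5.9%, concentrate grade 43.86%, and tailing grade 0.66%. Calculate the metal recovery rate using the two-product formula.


Using the two-product formula:
R = 100 * c * (f - t) / (f * (c - t))
Numerator = 100 * 43.86 * (5.9 - 0.66)
= 100 * 43.86 * 5.24
= 22982.64
Denominator = 5.9 * (43.86 - 0.66)
= 5.9 * 43.2
= 254.88
R = 22982.64 / 254.88
= 90.1704%

90.1704%


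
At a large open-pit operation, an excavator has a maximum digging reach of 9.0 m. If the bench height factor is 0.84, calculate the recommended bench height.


7.56 m

Bench height = reach * factor
= 9.0 * 0.84
= 7.56 m


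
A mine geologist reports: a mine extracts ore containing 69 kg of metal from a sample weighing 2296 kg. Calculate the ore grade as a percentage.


Ore grade = (metal mass / ore mass) * 100
= (69 / 2296) * 100
= 0.03005226481 * 100
= 3.0052%

3.0052%


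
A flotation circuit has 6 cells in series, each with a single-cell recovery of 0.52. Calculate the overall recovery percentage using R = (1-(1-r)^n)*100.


Complement of single-cell recovery:
1 - r = 1 - 0.52 = 0.48
Raise to power n:
(1 - r)^6 = 0.48^6 = 0.01223059046
Overall recovery:
R = (1 - 0.01223059046) * 100
= 98.7769%

98.7769%


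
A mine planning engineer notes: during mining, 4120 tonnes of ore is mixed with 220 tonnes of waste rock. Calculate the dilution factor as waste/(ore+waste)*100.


5.0691%

Total material = ore + waste
= 4120 + 220 = 4340 tonnes
Dilution = waste / total * 100
= 220 / 4340 * 100
= 0.05069124424 * 100
= 5.0691%


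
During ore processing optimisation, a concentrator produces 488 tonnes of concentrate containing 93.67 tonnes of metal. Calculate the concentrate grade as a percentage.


19.1947%

Grade = (metal in concentrate / concentrate mass) * 100
= (93.67 / 488) * 100
= 0.1919467213 * 100
= 19.1947%


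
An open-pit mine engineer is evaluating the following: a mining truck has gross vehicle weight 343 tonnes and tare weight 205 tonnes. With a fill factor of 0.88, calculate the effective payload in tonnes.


121.44 tonnes

Maximum payload = gross - tare
= 343 - 205 = 138 tonnes
Effective payload = max payload * fill factor
= 138 * 0.88
= 121.44 tonnes


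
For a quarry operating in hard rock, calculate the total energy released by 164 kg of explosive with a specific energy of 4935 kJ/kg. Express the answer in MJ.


Energy = mass * specific_energy / 1000
= 164 * 4935 / 1000
= 809340 / 1000
= 809.34 MJ

809.34 MJ


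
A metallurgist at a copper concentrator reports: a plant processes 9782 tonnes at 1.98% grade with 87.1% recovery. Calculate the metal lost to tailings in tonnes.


Total metal in feed:
= 9782 * 1.98 / 100 = 193.6836 tonnes
Metal recovered:
= 193.6836 * 87.1 / 100 = 168.6984156 tonnes
Metal lost to tailings:
= 193.6836 - 168.6984156
= 24.9852 tonnes

24.9852 tonnes


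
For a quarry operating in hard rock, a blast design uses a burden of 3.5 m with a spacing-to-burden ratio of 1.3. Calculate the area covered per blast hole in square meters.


15.925 m^2

First, find the spacing:
Spacing = burden * ratio = 3.5 * 1.3
= 4.55 m
Then, calculate the area:
Area = burden * spacing = 3.5 * 4.55
= 15.925 m^2


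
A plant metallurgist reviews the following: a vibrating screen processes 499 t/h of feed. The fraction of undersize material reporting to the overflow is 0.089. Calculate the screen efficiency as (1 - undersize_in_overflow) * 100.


91.1%

Screen efficiency = (1 - fraction of undersize in overflow) * 100
= (1 - 0.089) * 100
= 0.911 * 100
= 91.1%


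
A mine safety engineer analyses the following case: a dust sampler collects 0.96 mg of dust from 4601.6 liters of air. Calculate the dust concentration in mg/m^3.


Convert liters to m^3: 1 m^3 = 1000 L
Concentration = mass / volume * 1000
= 0.96 / 4601.6 * 1000
= 0.0002086230876 * 1000
= 0.2086 mg/m^3

0.2086 mg/m^3


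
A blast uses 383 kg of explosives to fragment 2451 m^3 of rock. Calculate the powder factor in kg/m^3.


0.1563 kg/m^3

Powder factor = explosive mass / rock volume
= 383 / 2451
= 0.1563 kg/m^3


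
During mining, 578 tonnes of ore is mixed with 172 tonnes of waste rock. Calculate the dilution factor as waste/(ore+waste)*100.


22.9333%

Total material = ore + waste
= 578 + 172 = 750 tonnes
Dilution = waste / total * 100
= 172 / 750 * 100
= 0.2293333333 * 100
= 22.9333%


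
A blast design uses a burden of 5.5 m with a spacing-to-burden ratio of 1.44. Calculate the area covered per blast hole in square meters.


First, find the spacing:
Spacing = burden * ratio = 5.5 * 1.44
= 7.92 m
Then, calculate the area:
Area = burden * spacing = 5.5 * 7.92
= 43.56 m^2

43.56 m^2


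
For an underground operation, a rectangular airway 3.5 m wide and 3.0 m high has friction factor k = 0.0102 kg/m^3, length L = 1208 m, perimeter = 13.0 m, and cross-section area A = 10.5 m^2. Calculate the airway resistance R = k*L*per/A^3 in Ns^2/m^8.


0.1384 Ns^2/m^8

Compute the numerator:
k * L * per = 0.0102 * 1208 * 13.0
= 160.1808
Compute the denominator:
A^3 = 10.5^3 = 1157.625
Resistance:
R = 160.1808 / 1157.625
= 0.1384 Ns^2/m^8


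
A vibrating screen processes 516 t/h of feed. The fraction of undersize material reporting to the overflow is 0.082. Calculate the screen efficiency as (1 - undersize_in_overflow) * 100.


91.8%

Screen efficiency = (1 - fraction of undersize in overflow) * 100
= (1 - 0.082) * 100
= 0.918 * 100
= 91.8%


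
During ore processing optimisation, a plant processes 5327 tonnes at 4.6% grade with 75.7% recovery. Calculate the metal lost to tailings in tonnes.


59.5452 tonnes

Total metal in feed:
= 5327 * 4.6 / 100 = 245.042 tonnes
Metal recovered:
= 245.042 * 75.7 / 100 = 185.496794 tonnes
Metal lost to tailings:
= 245.042 - 185.496794
= 59.5452 tonnes


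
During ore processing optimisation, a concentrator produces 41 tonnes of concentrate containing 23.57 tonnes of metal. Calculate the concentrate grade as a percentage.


Grade = (metal in concentrate / concentrate mass) * 100
= (23.57 / 41) * 100
= 0.5748780488 * 100
= 57.4878%

57.4878%


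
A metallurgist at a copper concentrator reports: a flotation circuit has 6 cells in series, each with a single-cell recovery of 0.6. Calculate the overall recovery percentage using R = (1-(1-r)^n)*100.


99.5904%

Complement of single-cell recovery:
1 - r = 1 - 0.6 = 0.4
Raise to power n:
(1 - r)^6 = 0.4^6 = 0.004096
Overall recovery:
R = (1 - 0.004096) * 100
= 99.5904%


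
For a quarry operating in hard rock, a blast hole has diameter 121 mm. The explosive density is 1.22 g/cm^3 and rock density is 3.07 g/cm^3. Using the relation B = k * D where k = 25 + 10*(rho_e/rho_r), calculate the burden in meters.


First, compute k:
rho_e / rho_r = 1.22 / 3.07 = 0.3973941368
k = 25 + 10 * 0.3973941368 = 28.97394137
Then, compute burden:
B = k * D / 1000 = 28.97394137 * 121 / 1000
= 3505.846906 / 1000
= 3.5058 m

3.5058 m


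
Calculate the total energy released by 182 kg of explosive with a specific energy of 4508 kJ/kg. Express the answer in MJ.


820.456 MJ

Energy = mass * specific_energy / 1000
= 182 * 4508 / 1000
= 820456 / 1000
= 820.456 MJ


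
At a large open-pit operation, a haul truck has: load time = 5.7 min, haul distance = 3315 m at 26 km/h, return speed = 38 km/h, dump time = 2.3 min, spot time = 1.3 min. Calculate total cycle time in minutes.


Convert haul speed to m/min: 26 * 1000/60 = 433.3333333 m/min
Haul time = 3315 / 433.3333333 = 7.65 min
Convert return speed to m/min: 38 * 1000/60 = 633.3333333 m/min
Return time = 3315 / 633.3333333 = 5.234210526 min
Total cycle time:
= 5.7 + 7.65 + 2.3 + 5.234210526 + 1.3
= 22.1842 min

22.1842 min


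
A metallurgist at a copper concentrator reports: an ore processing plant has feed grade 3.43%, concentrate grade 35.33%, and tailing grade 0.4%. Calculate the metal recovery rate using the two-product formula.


Using the two-product formula:
R = 100 * c * (f - t) / (f * (c - t))
Numerator = 100 * 35.33 * (3.43 - 0.4)
= 100 * 35.33 * 3.03
= 10704.99
Denominator = 3.43 * (35.33 - 0.4)
= 3.43 * 34.93
= 119.8099
R = 10704.99 / 119.8099
= 89.3498%

89.3498%


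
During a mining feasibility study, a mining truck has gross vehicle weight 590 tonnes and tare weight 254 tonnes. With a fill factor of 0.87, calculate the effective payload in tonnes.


Maximum payload = gross - tare
= 590 - 254 = 336 tonnes
Effective payload = max payload * fill factor
= 336 * 0.87
= 292.32 tonnes

292.32 tonnes


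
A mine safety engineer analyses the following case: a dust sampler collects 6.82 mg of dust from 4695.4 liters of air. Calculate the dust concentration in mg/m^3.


1.4525 mg/m^3

Convert liters to m^3: 1 m^3 = 1000 L
Concentration = mass / volume * 1000
= 6.82 / 4695.4 * 1000
= 0.001452485411 * 1000
= 1.4525 mg/m^3


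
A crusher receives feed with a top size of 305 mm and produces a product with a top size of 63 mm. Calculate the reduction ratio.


4.8413

Reduction ratio = feed size / product size
= 305 / 63
= 4.8413


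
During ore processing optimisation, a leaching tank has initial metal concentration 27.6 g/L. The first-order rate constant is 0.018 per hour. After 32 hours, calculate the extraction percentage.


43.7858%

Compute the exponent:
-k * t = -0.018 * 32 = -0.576
Remaining concentration:
C = 27.6 * exp(-0.576)
= 27.6 * 0.5621424452
= 15.51513149 g/L
Extracted = 27.6 - 15.51513149 = 12.08486851 g/L
Extraction % = 12.08486851 / 27.6 * 100
= 43.7858%


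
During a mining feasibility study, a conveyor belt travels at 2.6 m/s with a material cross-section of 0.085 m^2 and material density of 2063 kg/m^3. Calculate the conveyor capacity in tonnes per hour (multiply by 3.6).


Volumetric flow = speed * area
= 2.6 * 0.085 = 0.221 m^3/s
Mass flow = volumetric * density
= 0.221 * 2063 = 455.923 kg/s
Convert to t/h: multiply by 3.6
Capacity = 455.923 * 3.6
= 1641.3228 t/h

1641.3228 t/h


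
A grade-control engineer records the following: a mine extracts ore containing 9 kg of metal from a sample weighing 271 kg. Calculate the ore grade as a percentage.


3.321%

Ore grade = (metal mass / ore mass) * 100
= (9 / 271) * 100
= 0.0332103321 * 100
= 3.321%


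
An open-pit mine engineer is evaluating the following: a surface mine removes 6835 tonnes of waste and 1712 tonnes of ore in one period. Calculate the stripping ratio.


Stripping ratio = waste tonnage / ore tonnage
= 6835 / 1712
= 3.9924

3.9924


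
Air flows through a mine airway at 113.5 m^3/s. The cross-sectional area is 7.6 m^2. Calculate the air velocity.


14.9342 m/s

Velocity = flow rate / cross-sectional area
= 113.5 / 7.6
= 14.9342 m/s


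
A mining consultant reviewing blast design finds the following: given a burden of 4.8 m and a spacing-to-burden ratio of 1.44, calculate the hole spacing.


Spacing = burden * ratio
= 4.8 * 1.44
= 6.912 m

6.912 m


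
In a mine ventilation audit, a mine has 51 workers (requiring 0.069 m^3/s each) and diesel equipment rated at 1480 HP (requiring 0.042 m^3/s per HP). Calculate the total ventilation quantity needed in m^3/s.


65.679 m^3/s

Airflow for workers:
Q_people = 51 * 0.069 = 3.519 m^3/s
Airflow for diesel equipment:
Q_diesel = 1480 * 0.042 = 62.16 m^3/s
Total ventilation:
Q_total = 3.519 + 62.16
= 65.679 m^3/s


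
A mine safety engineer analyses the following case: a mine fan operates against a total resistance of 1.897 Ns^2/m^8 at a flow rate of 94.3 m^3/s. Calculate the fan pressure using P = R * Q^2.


16869.0535 Pa

Compute Q^2:
Q^2 = 94.3^2 = 8892.49
Compute pressure:
P = R * Q^2 = 1.897 * 8892.49
= 16869.0535 Pa


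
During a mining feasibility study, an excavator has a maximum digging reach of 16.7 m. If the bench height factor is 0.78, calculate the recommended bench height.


Bench height = reach * factor
= 16.7 * 0.78
= 13.026 m

13.026 m


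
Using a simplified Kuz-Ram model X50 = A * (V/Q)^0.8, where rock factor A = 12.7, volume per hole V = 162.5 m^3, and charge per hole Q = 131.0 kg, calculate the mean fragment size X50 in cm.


15.0893 cm

Compute V/Q:
V/Q = 162.5 / 131.0 = 1.240458015
Raise to the power 0.8:
(V/Q)^0.8 = 1.240458015^0.8 = 1.188134634
Multiply by A:
X50 = 12.7 * 1.188134634
= 15.0893 cm


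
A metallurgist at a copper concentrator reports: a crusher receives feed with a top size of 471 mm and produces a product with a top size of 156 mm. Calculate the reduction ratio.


3.0192

Reduction ratio = feed size / product size
= 471 / 156
= 3.0192


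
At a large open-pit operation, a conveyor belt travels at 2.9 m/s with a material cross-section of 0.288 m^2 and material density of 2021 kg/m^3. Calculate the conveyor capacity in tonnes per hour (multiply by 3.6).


6076.5811 t/h

Volumetric flow = speed * area
= 2.9 * 0.288 = 0.8352 m^3/s
Mass flow = volumetric * density
= 0.8352 * 2021 = 1687.9392 kg/s
Convert to t/h: multiply by 3.6
Capacity = 1687.9392 * 3.6
= 6076.5811 t/h


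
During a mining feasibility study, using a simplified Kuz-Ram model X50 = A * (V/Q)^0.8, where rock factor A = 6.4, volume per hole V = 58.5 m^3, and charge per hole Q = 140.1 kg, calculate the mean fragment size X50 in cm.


3.1824 cm

Compute V/Q:
V/Q = 58.5 / 140.1 = 0.4175588865
Raise to the power 0.8:
(V/Q)^0.8 = 0.4175588865^0.8 = 0.4972493048
Multiply by A:
X50 = 6.4 * 0.4972493048
= 3.1824 cm


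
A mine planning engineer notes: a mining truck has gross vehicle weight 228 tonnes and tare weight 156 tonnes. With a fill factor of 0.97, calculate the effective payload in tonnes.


Maximum payload = gross - tare
= 228 - 156 = 72 tonnes
Effective payload = max payload * fill factor
= 72 * 0.97
= 69.84 tonnes

69.84 tonnes


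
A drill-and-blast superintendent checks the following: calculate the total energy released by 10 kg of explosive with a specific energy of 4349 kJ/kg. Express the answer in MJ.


Energy = mass * specific_energy / 1000
= 10 * 4349 / 1000
= 43490 / 1000
= 43.49 MJ

43.49 MJ


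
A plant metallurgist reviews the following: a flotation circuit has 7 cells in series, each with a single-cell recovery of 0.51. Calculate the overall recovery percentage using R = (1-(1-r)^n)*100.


99.3218%

Complement of single-cell recovery:
1 - r = 1 - 0.51 = 0.49
Raise to power n:
(1 - r)^7 = 0.49^7 = 0.006782230728
Overall recovery:
R = (1 - 0.006782230728) * 100
= 99.3218%


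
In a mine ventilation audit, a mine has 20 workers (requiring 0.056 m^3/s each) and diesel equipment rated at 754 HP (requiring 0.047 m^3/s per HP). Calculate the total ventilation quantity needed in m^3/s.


36.558 m^3/s

Airflow for workers:
Q_people = 20 * 0.056 = 1.12 m^3/s
Airflow for diesel equipment:
Q_diesel = 754 * 0.047 = 35.438 m^3/s
Total ventilation:
Q_total = 1.12 + 35.438
= 36.558 m^3/s


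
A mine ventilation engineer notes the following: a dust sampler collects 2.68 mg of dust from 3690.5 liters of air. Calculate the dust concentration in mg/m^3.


Convert liters to m^3: 1 m^3 = 1000 L
Concentration = mass / volume * 1000
= 2.68 / 3690.5 * 1000
= 0.0007261888633 * 1000
= 0.7262 mg/m^3

0.7262 mg/m^3


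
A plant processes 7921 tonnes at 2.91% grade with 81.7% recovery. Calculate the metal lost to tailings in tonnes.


Total metal in feed:
= 7921 * 2.91 / 100 = 230.5011 tonnes
Metal recovered:
= 230.5011 * 81.7 / 100 = 188.3193987 tonnes
Metal lost to tailings:
= 230.5011 - 188.3193987
= 42.1817 tonnes

42.1817 tonnes


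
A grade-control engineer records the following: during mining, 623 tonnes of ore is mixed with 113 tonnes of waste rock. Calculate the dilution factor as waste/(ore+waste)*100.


15.3533%

Total material = ore + waste
= 623 + 113 = 736 tonnes
Dilution = waste / total * 100
= 113 / 736 * 100
= 0.1535326087 * 100
= 15.3533%


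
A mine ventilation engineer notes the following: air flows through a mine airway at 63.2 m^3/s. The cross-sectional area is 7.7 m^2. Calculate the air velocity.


8.2078 m/s

Velocity = flow rate / cross-sectional area
= 63.2 / 7.7
= 8.2078 m/s


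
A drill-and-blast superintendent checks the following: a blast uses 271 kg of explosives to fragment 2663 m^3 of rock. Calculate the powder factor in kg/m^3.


Powder factor = explosive mass / rock volume
= 271 / 2663
= 0.1018 kg/m^3

0.1018 kg/m^3


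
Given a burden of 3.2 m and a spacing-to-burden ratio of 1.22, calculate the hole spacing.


3.904 m

Spacing = burden * ratio
= 3.2 * 1.22
= 3.904 m


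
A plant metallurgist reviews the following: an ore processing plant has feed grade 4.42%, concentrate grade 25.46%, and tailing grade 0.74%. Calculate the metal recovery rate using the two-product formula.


Using the two-product formula:
R = 100 * c * (f - t) / (f * (c - t))
Numerator = 100 * 25.46 * (4.42 - 0.74)
= 100 * 25.46 * 3.68
= 9369.28
Denominator = 4.42 * (25.46 - 0.74)
= 4.42 * 24.72
= 109.2624
R = 9369.28 / 109.2624
= 85.7503%

85.7503%


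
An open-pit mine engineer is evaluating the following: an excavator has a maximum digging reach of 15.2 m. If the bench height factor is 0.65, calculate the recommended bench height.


9.88 m

Bench height = reach * factor
= 15.2 * 0.65
= 9.88 m


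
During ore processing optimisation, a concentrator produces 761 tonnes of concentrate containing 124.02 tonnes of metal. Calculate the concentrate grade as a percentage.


16.297%

Grade = (metal in concentrate / concentrate mass) * 100
= (124.02 / 761) * 100
= 0.1629697766 * 100
= 16.297%


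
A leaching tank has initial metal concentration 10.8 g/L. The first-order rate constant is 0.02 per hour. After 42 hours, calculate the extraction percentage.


56.8289%

Compute the exponent:
-k * t = -0.02 * 42 = -0.84
Remaining concentration:
C = 10.8 * exp(-0.84)
= 10.8 * 0.4317105234
= 4.662473653 g/L
Extracted = 10.8 - 4.662473653 = 6.137526347 g/L
Extraction % = 6.137526347 / 10.8 * 100
= 56.8289%


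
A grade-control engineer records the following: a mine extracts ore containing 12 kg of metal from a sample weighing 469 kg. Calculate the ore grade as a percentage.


Ore grade = (metal mass / ore mass) * 100
= (12 / 469) * 100
= 0.02558635394 * 100
= 2.5586%

2.5586%


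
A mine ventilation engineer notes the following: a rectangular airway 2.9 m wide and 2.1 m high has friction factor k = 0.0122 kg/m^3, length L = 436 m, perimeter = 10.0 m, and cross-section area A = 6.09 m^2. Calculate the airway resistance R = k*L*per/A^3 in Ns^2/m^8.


0.2355 Ns^2/m^8

Compute the numerator:
k * L * per = 0.0122 * 436 * 10.0
= 53.192
Compute the denominator:
A^3 = 6.09^3 = 225.866529
Resistance:
R = 53.192 / 225.866529
= 0.2355 Ns^2/m^8


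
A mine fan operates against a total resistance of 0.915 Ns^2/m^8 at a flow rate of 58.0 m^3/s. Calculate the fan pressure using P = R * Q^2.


Compute Q^2:
Q^2 = 58.0^2 = 3364.0
Compute pressure:
P = R * Q^2 = 0.915 * 3364.0
= 3078.06 Pa

3078.06 Pa


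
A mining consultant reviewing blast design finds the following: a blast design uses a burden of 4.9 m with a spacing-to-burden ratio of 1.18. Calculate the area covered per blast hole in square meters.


First, find the spacing:
Spacing = burden * ratio = 4.9 * 1.18
= 5.782 m
Then, calculate the area:
Area = burden * spacing = 4.9 * 5.782
= 28.3318 m^2

28.3318 m^2


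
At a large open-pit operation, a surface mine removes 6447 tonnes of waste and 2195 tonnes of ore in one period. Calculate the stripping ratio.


2.9371

Stripping ratio = waste tonnage / ore tonnage
= 6447 / 2195
= 2.9371


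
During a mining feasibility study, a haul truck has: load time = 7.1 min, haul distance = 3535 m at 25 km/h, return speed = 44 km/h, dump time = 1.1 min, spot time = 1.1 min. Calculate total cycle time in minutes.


Convert haul speed to m/min: 25 * 1000/60 = 416.6666667 m/min
Haul time = 3535 / 416.6666667 = 8.484 min
Convert return speed to m/min: 44 * 1000/60 = 733.3333333 m/min
Return time = 3535 / 733.3333333 = 4.820454545 min
Total cycle time:
= 7.1 + 8.484 + 1.1 + 4.820454545 + 1.1
= 22.6045 min

22.6045 min


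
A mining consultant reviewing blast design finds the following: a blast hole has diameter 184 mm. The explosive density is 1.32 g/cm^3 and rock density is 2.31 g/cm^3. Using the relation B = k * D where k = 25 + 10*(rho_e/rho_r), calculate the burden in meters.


First, compute k:
rho_e / rho_r = 1.32 / 2.31 = 0.5714285714
k = 25 + 10 * 0.5714285714 = 30.71428571
Then, compute burden:
B = k * D / 1000 = 30.71428571 * 184 / 1000
= 5651.428571 / 1000
= 5.6514 m

5.6514 m


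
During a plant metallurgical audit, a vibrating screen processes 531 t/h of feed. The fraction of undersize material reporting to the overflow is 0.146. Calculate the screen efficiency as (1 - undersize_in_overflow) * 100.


Screen efficiency = (1 - fraction of undersize in overflow) * 100
= (1 - 0.146) * 100
= 0.854 * 100
= 85.4%

85.4%


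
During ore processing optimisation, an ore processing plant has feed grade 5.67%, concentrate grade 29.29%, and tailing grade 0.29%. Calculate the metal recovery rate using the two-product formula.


95.8342%

Using the two-product formula:
R = 100 * c * (f - t) / (f * (c - t))
Numerator = 100 * 29.29 * (5.67 - 0.29)
= 100 * 29.29 * 5.38
= 15758.02
Denominator = 5.67 * (29.29 - 0.29)
= 5.67 * 29.0
= 164.43
R = 15758.02 / 164.43
= 95.8342%


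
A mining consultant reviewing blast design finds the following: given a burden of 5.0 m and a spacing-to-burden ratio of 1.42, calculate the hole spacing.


Spacing = burden * ratio
= 5.0 * 1.42
= 7.1 m

7.1 m


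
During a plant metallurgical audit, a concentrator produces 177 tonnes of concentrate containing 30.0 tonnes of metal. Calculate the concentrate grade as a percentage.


Grade = (metal in concentrate / concentrate mass) * 100
= (30.0 / 177) * 100
= 0.1694915254 * 100
= 16.9492%

16.9492%


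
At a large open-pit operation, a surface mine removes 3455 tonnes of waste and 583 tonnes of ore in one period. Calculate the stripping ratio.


5.9262

Stripping ratio = waste tonnage / ore tonnage
= 3455 / 583
= 5.9262


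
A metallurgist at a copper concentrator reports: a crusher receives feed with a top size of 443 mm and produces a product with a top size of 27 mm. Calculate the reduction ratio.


16.4074

Reduction ratio = feed size / product size
= 443 / 27
= 16.4074


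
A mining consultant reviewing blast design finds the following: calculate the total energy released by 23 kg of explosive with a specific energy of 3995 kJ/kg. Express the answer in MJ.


Energy = mass * specific_energy / 1000
= 23 * 3995 / 1000
= 91885 / 1000
= 91.885 MJ

91.885 MJ


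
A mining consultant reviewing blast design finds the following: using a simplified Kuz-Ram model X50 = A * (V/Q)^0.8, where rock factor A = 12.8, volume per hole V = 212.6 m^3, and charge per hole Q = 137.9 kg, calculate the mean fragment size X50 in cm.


Compute V/Q:
V/Q = 212.6 / 137.9 = 1.541696882
Raise to the power 0.8:
(V/Q)^0.8 = 1.541696882^0.8 = 1.413836519
Multiply by A:
X50 = 12.8 * 1.413836519
= 18.0971 cm

18.0971 cm


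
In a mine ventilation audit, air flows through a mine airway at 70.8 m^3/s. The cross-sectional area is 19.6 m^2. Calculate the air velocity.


3.6122 m/s

Velocity = flow rate / cross-sectional area
= 70.8 / 19.6
= 3.6122 m/s


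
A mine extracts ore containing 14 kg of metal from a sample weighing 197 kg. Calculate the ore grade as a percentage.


7.1066%

Ore grade = (metal mass / ore mass) * 100
= (14 / 197) * 100
= 0.07106598985 * 100
= 7.1066%


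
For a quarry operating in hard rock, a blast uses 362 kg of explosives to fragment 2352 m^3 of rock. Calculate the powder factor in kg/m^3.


Powder factor = explosive mass / rock volume
= 362 / 2352
= 0.1539 kg/m^3

0.1539 kg/m^3


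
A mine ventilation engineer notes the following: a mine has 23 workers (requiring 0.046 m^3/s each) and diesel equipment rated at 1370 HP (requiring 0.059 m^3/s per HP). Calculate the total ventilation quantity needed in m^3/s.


Airflow for workers:
Q_people = 23 * 0.046 = 1.058 m^3/s
Airflow for diesel equipment:
Q_diesel = 1370 * 0.059 = 80.83 m^3/s
Total ventilation:
Q_total = 1.058 + 80.83
= 81.888 m^3/s

81.888 m^3/s


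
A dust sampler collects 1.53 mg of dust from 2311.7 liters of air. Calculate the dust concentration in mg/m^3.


Convert liters to m^3: 1 m^3 = 1000 L
Concentration = mass / volume * 1000
= 1.53 / 2311.7 * 1000
= 0.0006618505861 * 1000
= 0.6619 mg/m^3

0.6619 mg/m^3


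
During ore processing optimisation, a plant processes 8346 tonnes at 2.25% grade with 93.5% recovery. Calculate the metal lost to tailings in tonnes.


Total metal in feed:
= 8346 * 2.25 / 100 = 187.785 tonnes
Metal recovered:
= 187.785 * 93.5 / 100 = 175.578975 tonnes
Metal lost to tailings:
= 187.785 - 175.578975
= 12.206 tonnes

12.206 tonnes


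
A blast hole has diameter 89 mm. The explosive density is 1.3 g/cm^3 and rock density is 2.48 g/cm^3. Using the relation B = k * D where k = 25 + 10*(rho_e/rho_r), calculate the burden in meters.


First, compute k:
rho_e / rho_r = 1.3 / 2.48 = 0.5241935484
k = 25 + 10 * 0.5241935484 = 30.24193548
Then, compute burden:
B = k * D / 1000 = 30.24193548 * 89 / 1000
= 2691.532258 / 1000
= 2.6915 m

2.6915 m


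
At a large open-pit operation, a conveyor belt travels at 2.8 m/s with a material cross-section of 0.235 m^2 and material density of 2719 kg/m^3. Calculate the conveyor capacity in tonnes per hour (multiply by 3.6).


6440.7672 t/h

Volumetric flow = speed * area
= 2.8 * 0.235 = 0.658 m^3/s
Mass flow = volumetric * density
= 0.658 * 2719 = 1789.102 kg/s
Convert to t/h: multiply by 3.6
Capacity = 1789.102 * 3.6
= 6440.7672 t/h


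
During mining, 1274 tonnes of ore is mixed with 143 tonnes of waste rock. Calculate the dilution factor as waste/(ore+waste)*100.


10.0917%

Total material = ore + waste
= 1274 + 143 = 1417 tonnes
Dilution = waste / total * 100
= 143 / 1417 * 100
= 0.1009174312 * 100
= 10.0917%


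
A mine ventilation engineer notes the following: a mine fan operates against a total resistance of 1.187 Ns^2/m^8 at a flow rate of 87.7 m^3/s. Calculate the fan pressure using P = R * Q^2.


9129.5612 Pa

Compute Q^2:
Q^2 = 87.7^2 = 7691.29
Compute pressure:
P = R * Q^2 = 1.187 * 7691.29
= 9129.5612 Pa


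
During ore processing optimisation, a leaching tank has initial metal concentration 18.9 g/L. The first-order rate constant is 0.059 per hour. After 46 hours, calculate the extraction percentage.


Compute the exponent:
-k * t = -0.059 * 46 = -2.714
Remaining concentration:
C = 18.9 * exp(-2.714)
= 18.9 * 0.06627119107
= 1.252525511 g/L
Extracted = 18.9 - 1.252525511 = 17.64747449 g/L
Extraction % = 17.64747449 / 18.9 * 100
= 93.3729%

93.3729%


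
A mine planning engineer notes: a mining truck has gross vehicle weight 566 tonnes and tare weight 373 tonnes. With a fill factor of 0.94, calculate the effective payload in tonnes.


181.42 tonnes

Maximum payload = gross - tare
= 566 - 373 = 193 tonnes
Effective payload = max payload * fill factor
= 193 * 0.94
= 181.42 tonnes


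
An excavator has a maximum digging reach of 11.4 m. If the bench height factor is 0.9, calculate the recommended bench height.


10.26 m

Bench height = reach * factor
= 11.4 * 0.9
= 10.26 m


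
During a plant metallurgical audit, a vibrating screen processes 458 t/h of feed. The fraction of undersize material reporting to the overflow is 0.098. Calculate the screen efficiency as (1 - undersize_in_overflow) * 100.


Screen efficiency = (1 - fraction of undersize in overflow) * 100
= (1 - 0.098) * 100
= 0.902 * 100
= 90.2%

90.2%


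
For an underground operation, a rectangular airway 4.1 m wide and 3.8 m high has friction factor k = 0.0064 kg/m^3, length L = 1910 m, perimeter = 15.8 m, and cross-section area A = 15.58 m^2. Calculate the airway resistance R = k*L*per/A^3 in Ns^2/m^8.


Compute the numerator:
k * L * per = 0.0064 * 1910 * 15.8
= 193.1392
Compute the denominator:
A^3 = 15.58^3 = 3781.833112
Resistance:
R = 193.1392 / 3781.833112
= 0.0511 Ns^2/m^8

0.0511 Ns^2/m^8


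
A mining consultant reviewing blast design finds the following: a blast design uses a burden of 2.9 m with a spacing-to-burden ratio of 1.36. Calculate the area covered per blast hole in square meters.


First, find the spacing:
Spacing = burden * ratio = 2.9 * 1.36
= 3.944 m
Then, calculate the area:
Area = burden * spacing = 2.9 * 3.944
= 11.4376 m^2

11.4376 m^2


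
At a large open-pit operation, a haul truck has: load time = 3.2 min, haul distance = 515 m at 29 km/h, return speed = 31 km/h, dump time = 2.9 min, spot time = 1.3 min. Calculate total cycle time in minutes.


Convert haul speed to m/min: 29 * 1000/60 = 483.3333333 m/min
Haul time = 515 / 483.3333333 = 1.065517241 min
Convert return speed to m/min: 31 * 1000/60 = 516.6666667 m/min
Return time = 515 / 516.6666667 = 0.9967741935 min
Total cycle time:
= 3.2 + 1.065517241 + 2.9 + 0.9967741935 + 1.3
= 9.4623 min

9.4623 min


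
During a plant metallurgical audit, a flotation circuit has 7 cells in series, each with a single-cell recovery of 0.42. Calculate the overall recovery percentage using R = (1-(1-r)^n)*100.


Complement of single-cell recovery:
1 - r = 1 - 0.42 = 0.58
Raise to power n:
(1 - r)^7 = 0.58^7 = 0.02207984168
Overall recovery:
R = (1 - 0.02207984168) * 100
= 97.792%

97.792%


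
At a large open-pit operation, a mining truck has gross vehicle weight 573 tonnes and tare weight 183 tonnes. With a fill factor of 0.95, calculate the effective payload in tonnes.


370.5 tonnes

Maximum payload = gross - tare
= 573 - 183 = 390 tonnes
Effective payload = max payload * fill factor
= 390 * 0.95
= 370.5 tonnes


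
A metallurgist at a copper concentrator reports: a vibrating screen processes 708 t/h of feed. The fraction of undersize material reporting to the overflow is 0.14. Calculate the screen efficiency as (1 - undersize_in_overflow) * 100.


86.0%

Screen efficiency = (1 - fraction of undersize in overflow) * 100
= (1 - 0.14) * 100
= 0.86 * 100
= 86.0%


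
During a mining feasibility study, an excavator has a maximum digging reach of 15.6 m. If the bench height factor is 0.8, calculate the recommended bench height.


12.48 m

Bench height = reach * factor
= 15.6 * 0.8
= 12.48 m


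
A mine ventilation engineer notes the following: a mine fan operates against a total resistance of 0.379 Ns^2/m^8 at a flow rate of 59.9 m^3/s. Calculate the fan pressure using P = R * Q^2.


1359.8558 Pa

Compute Q^2:
Q^2 = 59.9^2 = 3588.01
Compute pressure:
P = R * Q^2 = 0.379 * 3588.01
= 1359.8558 Pa


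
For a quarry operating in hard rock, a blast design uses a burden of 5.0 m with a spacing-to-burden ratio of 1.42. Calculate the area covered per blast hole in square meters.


35.5 m^2

First, find the spacing:
Spacing = burden * ratio = 5.0 * 1.42
= 7.1 m
Then, calculate the area:
Area = burden * spacing = 5.0 * 7.1
= 35.5 m^2


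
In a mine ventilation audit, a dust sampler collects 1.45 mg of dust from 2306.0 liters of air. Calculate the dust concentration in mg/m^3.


0.6288 mg/m^3

Convert liters to m^3: 1 m^3 = 1000 L
Concentration = mass / volume * 1000
= 1.45 / 2306.0 * 1000
= 0.0006287944493 * 1000
= 0.6288 mg/m^3


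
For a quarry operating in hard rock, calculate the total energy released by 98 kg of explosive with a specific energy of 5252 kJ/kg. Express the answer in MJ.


Energy = mass * specific_energy / 1000
= 98 * 5252 / 1000
= 514696 / 1000
= 514.696 MJ

514.696 MJ


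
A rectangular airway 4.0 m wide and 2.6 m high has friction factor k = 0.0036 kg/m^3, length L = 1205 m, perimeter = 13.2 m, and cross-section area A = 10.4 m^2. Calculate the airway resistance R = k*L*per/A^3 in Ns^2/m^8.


0.0509 Ns^2/m^8

Compute the numerator:
k * L * per = 0.0036 * 1205 * 13.2
= 57.2616
Compute the denominator:
A^3 = 10.4^3 = 1124.864
Resistance:
R = 57.2616 / 1124.864
= 0.0509 Ns^2/m^8


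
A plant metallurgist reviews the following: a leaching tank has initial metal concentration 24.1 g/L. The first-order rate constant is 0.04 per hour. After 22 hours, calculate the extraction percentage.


Compute the exponent:
-k * t = -0.04 * 22 = -0.88
Remaining concentration:
C = 24.1 * exp(-0.88)
= 24.1 * 0.4147829117
= 9.996268172 g/L
Extracted = 24.1 - 9.996268172 = 14.10373183 g/L
Extraction % = 14.10373183 / 24.1 * 100
= 58.5217%

58.5217%


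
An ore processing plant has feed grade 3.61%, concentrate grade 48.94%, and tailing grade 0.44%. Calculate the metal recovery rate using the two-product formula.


88.6083%

Using the two-product formula:
R = 100 * c * (f - t) / (f * (c - t))
Numerator = 100 * 48.94 * (3.61 - 0.44)
= 100 * 48.94 * 3.17
= 15513.98
Denominator = 3.61 * (48.94 - 0.44)
= 3.61 * 48.5
= 175.085
R = 15513.98 / 175.085
= 88.6083%


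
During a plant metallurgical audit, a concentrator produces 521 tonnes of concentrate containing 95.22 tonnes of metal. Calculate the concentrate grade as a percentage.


18.2764%

Grade = (metal in concentrate / concentrate mass) * 100
= (95.22 / 521) * 100
= 0.1827639155 * 100
= 18.2764%


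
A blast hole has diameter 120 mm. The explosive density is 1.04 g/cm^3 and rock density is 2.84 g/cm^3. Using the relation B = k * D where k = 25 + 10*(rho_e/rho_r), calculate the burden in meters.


3.4394 m

First, compute k:
rho_e / rho_r = 1.04 / 2.84 = 0.3661971831
k = 25 + 10 * 0.3661971831 = 28.66197183
Then, compute burden:
B = k * D / 1000 = 28.66197183 * 120 / 1000
= 3439.43662 / 1000
= 3.4394 m


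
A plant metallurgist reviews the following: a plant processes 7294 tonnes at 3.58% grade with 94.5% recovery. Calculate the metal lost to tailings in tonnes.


Total metal in feed:
= 7294 * 3.58 / 100 = 261.1252 tonnes
Metal recovered:
= 261.1252 * 94.5 / 100 = 246.763314 tonnes
Metal lost to tailings:
= 261.1252 - 246.763314
= 14.3619 tonnes

14.3619 tonnes


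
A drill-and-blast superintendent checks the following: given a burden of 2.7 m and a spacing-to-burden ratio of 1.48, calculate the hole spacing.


3.996 m

Spacing = burden * ratio
= 2.7 * 1.48
= 3.996 m


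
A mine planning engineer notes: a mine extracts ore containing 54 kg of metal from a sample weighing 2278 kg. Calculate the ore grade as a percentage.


Ore grade = (metal mass / ore mass) * 100
= (54 / 2278) * 100
= 0.02370500439 * 100
= 2.3705%

2.3705%


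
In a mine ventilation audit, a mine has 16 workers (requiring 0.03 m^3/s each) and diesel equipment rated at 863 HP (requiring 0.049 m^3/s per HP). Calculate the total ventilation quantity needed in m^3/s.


Airflow for workers:
Q_people = 16 * 0.03 = 0.48 m^3/s
Airflow for diesel equipment:
Q_diesel = 863 * 0.049 = 42.287 m^3/s
Total ventilation:
Q_total = 0.48 + 42.287
= 42.767 m^3/s

42.767 m^3/s


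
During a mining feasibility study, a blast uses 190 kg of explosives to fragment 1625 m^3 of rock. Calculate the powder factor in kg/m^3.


Powder factor = explosive mass / rock volume
= 190 / 1625
= 0.1169 kg/m^3

0.1169 kg/m^3


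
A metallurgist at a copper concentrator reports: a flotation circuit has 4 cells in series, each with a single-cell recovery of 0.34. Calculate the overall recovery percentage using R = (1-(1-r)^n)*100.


81.0253%

Complement of single-cell recovery:
1 - r = 1 - 0.34 = 0.66
Raise to power n:
(1 - r)^4 = 0.66^4 = 0.18974736
Overall recovery:
R = (1 - 0.18974736) * 100
= 81.0253%


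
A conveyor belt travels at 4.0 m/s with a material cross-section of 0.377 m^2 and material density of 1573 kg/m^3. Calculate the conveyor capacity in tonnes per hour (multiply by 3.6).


Volumetric flow = speed * area
= 4.0 * 0.377 = 1.508 m^3/s
Mass flow = volumetric * density
= 1.508 * 1573 = 2372.084 kg/s
Convert to t/h: multiply by 3.6
Capacity = 2372.084 * 3.6
= 8539.5024 t/h

8539.5024 t/h


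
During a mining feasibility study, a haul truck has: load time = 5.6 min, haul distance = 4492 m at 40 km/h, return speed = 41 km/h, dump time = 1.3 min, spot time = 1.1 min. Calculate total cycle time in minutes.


Convert haul speed to m/min: 40 * 1000/60 = 666.6666667 m/min
Haul time = 4492 / 666.6666667 = 6.738 min
Convert return speed to m/min: 41 * 1000/60 = 683.3333333 m/min
Return time = 4492 / 683.3333333 = 6.573658537 min
Total cycle time:
= 5.6 + 6.738 + 1.3 + 6.573658537 + 1.1
= 21.3117 min

21.3117 min


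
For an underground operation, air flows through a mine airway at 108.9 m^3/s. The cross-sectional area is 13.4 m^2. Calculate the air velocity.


8.1269 m/s

Velocity = flow rate / cross-sectional area
= 108.9 / 13.4
= 8.1269 m/s


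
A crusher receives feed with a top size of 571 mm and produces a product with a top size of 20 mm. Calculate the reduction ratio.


28.55

Reduction ratio = feed size / product size
= 571 / 20
= 28.55


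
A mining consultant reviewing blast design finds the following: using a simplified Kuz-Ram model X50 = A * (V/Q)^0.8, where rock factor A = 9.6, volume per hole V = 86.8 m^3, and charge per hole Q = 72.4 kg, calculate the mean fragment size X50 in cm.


Compute V/Q:
V/Q = 86.8 / 72.4 = 1.198895028
Raise to the power 0.8:
(V/Q)^0.8 = 1.198895028^0.8 = 1.156178601
Multiply by A:
X50 = 9.6 * 1.156178601
= 11.0993 cm

11.0993 cm


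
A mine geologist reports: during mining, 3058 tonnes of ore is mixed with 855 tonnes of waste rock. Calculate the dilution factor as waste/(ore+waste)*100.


Total material = ore + waste
= 3058 + 855 = 3913 tonnes
Dilution = waste / total * 100
= 855 / 3913 * 100
= 0.2185024278 * 100
= 21.8502%

21.8502%


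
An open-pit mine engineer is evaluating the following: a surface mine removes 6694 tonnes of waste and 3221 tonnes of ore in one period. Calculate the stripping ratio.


Stripping ratio = waste tonnage / ore tonnage
= 6694 / 3221
= 2.0782

2.0782


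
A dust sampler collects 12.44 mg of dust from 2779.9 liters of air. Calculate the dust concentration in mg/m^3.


Convert liters to m^3: 1 m^3 = 1000 L
Concentration = mass / volume * 1000
= 12.44 / 2779.9 * 1000
= 0.004474981114 * 1000
= 4.475 mg/m^3

4.475 mg/m^3


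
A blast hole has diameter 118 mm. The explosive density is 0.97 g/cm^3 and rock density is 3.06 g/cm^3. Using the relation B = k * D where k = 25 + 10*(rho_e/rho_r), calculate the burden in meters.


3.3241 m

First, compute k:
rho_e / rho_r = 0.97 / 3.06 = 0.3169934641
k = 25 + 10 * 0.3169934641 = 28.16993464
Then, compute burden:
B = k * D / 1000 = 28.16993464 * 118 / 1000
= 3324.052288 / 1000
= 3.3241 m


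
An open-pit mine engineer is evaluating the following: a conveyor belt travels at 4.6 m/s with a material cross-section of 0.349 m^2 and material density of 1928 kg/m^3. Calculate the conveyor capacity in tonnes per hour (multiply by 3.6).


11142.7603 t/h

Volumetric flow = speed * area
= 4.6 * 0.349 = 1.6054 m^3/s
Mass flow = volumetric * density
= 1.6054 * 1928 = 3095.2112 kg/s
Convert to t/h: multiply by 3.6
Capacity = 3095.2112 * 3.6
= 11142.7603 t/h


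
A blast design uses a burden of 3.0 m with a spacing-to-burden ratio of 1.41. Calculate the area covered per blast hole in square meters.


First, find the spacing:
Spacing = burden * ratio = 3.0 * 1.41
= 4.23 m
Then, calculate the area:
Area = burden * spacing = 3.0 * 4.23
= 12.69 m^2

12.69 m^2
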